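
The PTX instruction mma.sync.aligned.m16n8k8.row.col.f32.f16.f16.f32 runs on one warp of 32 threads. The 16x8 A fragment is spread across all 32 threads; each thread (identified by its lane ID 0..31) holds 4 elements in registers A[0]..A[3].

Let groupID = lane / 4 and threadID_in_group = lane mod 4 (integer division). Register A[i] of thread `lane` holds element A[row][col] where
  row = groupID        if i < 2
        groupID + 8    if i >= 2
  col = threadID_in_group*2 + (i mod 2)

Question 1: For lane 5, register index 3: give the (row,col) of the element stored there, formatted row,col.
9,3

5: G=1,T=1
[3] (1+8,1*2+1) = (9,3)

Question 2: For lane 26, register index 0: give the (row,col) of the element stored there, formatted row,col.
26: g=6,t=2
[0] (6+0,2*2+0) = (6,4)

6,4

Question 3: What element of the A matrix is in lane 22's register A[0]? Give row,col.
lane 22: grp=5 (22/4), tig=2 (22%4)
i=0: r=5+0=5, c=2*2+0=4

5,4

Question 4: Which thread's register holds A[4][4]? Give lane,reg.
r: 4->gid=4,r8=0  c: 4->tid=2,i&1=0
L=4*4+2=18  i=0*2+0=0

18,0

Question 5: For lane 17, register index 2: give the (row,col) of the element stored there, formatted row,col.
17: G=4,T=1
[2] (4+8,1*2+0) = (12,2)

12,2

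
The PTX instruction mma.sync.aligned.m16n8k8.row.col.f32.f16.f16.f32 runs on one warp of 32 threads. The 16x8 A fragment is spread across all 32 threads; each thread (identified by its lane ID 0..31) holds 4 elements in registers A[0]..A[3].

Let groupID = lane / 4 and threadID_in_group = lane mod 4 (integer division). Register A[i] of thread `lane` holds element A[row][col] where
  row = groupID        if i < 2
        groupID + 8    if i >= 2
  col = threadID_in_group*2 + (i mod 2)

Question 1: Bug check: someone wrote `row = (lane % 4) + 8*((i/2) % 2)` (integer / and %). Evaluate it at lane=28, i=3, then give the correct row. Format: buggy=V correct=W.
buggy=8 correct=15

`(lane % 4) + 8*((i/2) % 2)`[28,3]->8
lane 28->28/4=7, 28 mod 4=0
i=3  r:7+8->15  c:2·0+1->1
row: 8 vs 15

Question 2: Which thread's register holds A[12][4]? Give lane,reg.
18,2

r=12→G=4,rhi=1  c=4→T=2,p=0
L=4*4+2=18  i=1*2+0=2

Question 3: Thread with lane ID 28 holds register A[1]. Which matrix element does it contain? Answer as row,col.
7,1

L=28⇒gr=28>>2=7, th=28&3=0
[1]⇒row 7+0=7  col 0·2+1=1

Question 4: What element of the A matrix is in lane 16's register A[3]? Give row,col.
lane 16: grp=4 (16/4), tig=0 (16%4)
i=3: r=4+8=12, c=0*2+1=1

12,1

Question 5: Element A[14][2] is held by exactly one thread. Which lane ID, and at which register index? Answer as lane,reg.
r=14→G=6,rhi=1  c=2→T=1,p=0
L=6*4+1=25  i=1*2+0=2

25,2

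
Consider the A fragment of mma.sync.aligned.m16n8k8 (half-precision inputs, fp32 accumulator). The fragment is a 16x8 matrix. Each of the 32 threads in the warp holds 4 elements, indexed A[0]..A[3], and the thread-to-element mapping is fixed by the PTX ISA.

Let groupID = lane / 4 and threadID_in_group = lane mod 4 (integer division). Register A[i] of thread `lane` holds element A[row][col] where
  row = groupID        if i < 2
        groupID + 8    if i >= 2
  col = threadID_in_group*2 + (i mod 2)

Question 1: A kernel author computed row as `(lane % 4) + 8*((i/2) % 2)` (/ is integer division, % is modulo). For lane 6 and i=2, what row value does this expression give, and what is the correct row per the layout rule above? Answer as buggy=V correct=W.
buggy=10 correct=9

`(lane % 4) + 8*((i/2) % 2)`[6,2]=>10
6: grp=1,tig=2
[2] (1+8,2*2+0) = (9,4)
row: 10 vs 9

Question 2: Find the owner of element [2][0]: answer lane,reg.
r:2=>grp=2,rB=0  c:0=>tig=0,lo=0
L=2*4+0=8  i=0*2+0=0

8,0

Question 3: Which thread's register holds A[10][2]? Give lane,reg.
r=10->g=2,rb=1  c=2->t=1,b0=0
L=2*4+1=9  i=1*2+0=2

9,2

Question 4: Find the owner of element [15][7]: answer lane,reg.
31,3

r=15→G=7,rhi=1  c=7→T=3,p=1
L=7*4+3=31  i=1*2+1=3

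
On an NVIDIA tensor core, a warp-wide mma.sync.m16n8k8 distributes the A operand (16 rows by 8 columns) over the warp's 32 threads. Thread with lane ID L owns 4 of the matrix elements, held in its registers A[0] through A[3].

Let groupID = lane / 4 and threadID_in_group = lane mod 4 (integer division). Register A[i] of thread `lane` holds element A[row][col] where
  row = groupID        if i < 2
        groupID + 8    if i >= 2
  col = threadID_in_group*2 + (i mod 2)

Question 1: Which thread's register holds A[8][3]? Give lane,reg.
1,3

r:8=>grp=0,rB=1  c:3=>tig=1,lo=1
L=0*4+1=1  i=1*2+1=3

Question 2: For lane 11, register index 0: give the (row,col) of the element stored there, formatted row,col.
L=11->gid=11>>2=2, tid=11&3=3
[0]->row 2+0=2  col 3·2+0=6

2,6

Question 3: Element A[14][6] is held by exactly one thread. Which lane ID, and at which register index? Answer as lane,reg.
27,2

r:14=>grp=6,rB=1  c:6=>tig=3,lo=0
L=6*4+3=27  i=1*2+0=2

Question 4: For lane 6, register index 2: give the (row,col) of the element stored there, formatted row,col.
lane 6: gid=1 (6/4), tid=2 (6%4)
i=2: r=1+8=9, c=2*2+0=4

9,4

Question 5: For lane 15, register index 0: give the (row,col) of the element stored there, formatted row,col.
15: g=3,t=3
[0] (3+0,3*2+0) = (3,6)

3,6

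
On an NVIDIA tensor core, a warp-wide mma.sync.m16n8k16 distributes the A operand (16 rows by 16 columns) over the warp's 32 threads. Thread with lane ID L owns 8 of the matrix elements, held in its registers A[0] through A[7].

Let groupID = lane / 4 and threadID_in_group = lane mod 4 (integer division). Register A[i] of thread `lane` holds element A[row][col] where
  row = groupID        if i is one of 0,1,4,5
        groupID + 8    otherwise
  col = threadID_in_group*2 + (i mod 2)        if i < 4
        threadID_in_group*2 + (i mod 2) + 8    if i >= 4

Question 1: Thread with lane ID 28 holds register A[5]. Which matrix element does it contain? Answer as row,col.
lane 28: G=7 (28/4), T=0 (28%4)
i=5: r=7+0=7, c=0*2+1+8=9

7,9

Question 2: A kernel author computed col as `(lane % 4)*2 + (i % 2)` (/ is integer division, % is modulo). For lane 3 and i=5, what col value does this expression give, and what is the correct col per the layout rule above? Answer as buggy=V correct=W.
`(lane % 4)*2 + (i % 2)`[3,5]⇒7
lane 3: gr=0 (3/4), th=3 (3%4)
i=5: r=0+0=0, c=3*2+1+8=15
col: 7 vs 15

buggy=7 correct=15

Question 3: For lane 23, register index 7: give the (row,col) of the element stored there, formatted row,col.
23: grp=5,tig=3
[7] (5+8,3*2+1+8) = (13,15)

13,15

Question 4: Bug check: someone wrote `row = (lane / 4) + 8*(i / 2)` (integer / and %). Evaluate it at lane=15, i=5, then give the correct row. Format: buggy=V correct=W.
`(lane / 4) + 8*(i / 2)`[15,5]->19
15: g=3,t=3
[5] (3+0,3*2+1+8) = (3,15)
row: 19 vs 3

buggy=19 correct=3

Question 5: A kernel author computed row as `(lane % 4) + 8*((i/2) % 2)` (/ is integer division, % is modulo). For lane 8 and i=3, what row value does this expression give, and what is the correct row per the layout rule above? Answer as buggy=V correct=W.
`(lane % 4) + 8*((i/2) % 2)`[8,3]->8
lane 8->8/4=2, 8 mod 4=0
i=3  r:2+8->10  c:2·0+1+0->1
row: 8 vs 10

buggy=8 correct=10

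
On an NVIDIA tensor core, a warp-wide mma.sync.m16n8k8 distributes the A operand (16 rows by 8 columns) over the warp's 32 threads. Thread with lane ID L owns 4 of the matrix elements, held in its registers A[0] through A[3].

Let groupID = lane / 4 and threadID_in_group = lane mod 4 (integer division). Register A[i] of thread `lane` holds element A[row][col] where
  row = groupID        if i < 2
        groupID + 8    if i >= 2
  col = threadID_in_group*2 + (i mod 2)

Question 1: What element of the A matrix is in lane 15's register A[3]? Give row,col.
lane 15: G=3 (15/4), T=3 (15%4)
i=3: r=3+8=11, c=3*2+1=7

11,7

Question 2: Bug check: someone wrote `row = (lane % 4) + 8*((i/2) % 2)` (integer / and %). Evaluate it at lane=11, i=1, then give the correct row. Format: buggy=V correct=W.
buggy=3 correct=2

`(lane % 4) + 8*((i/2) % 2)`[11,1]⇒3
lane 11⇒11/4=2, 11 mod 4=3
i=1  r:2+0⇒2  c:2·3+1⇒7
row: 3 vs 2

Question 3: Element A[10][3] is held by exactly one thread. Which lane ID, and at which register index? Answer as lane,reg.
9,3

r: 10->gid=2,r8=1  c: 3->tid=1,i&1=1
L=2*4+1=9  i=1*2+1=3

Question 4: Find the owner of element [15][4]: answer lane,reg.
r=15⇒gr=7,Rb=1  c=4⇒th=2,odd=0
L=7*4+2=30  i=1*2+0=2

30,2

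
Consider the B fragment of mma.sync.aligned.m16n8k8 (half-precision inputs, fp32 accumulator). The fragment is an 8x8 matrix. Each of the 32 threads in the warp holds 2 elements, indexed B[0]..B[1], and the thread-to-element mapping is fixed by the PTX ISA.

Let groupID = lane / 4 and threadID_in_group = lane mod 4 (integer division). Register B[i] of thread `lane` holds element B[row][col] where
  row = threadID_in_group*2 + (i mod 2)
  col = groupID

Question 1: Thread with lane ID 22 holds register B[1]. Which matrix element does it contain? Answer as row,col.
22: grp=5,tig=2
[1] (2*2+1,5) = (5,5)

5,5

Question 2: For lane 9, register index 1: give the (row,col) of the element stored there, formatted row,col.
3,2

lane 9->9/4=2, 9 mod 4=1
i=1  r:2·1+1->3  c:2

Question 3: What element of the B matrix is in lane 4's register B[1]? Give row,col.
1,1

4: g=1,t=0
[1] (0*2+1,1) = (1,1)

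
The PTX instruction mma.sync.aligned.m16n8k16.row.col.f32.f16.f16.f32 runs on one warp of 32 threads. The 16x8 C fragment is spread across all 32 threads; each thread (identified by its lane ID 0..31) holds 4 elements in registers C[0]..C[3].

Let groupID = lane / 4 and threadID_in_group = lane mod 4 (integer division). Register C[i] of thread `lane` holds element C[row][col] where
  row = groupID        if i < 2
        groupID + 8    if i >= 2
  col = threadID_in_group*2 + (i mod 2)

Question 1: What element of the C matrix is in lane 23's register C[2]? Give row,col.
13,6

23: gr=5,th=3
[2] (5+8,3*2+0) = (13,6)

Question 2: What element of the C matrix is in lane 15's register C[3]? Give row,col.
lane 15→15/4=3, 15 mod 4=3
i=3  r:3+8→11  c:2·3+1→7

11,7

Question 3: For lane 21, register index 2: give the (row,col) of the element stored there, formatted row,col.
13,2

21: gr=5,th=1
[2] (5+8,1*2+0) = (13,2)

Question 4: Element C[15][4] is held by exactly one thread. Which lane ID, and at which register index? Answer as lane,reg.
r:15=>grp=7,rB=1  c:4=>tig=2,lo=0
L=7*4+2=30  i=1*2+0=2

30,2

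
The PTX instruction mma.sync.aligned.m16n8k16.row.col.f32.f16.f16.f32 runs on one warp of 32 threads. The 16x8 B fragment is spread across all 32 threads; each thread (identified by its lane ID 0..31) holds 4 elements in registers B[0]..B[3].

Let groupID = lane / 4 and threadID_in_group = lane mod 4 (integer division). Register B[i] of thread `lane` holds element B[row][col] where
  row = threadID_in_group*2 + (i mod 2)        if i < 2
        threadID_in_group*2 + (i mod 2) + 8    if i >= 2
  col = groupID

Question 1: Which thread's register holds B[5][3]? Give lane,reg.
c=3⇒gr=3  r=5⇒Rb=0,th=2,odd=1
L=3*4+2=14  i=0*2+1=1

14,1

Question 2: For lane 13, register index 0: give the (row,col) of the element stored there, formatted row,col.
2,3

13: gr=3,th=1
[0] (1*2+0+0,3) = (2,3)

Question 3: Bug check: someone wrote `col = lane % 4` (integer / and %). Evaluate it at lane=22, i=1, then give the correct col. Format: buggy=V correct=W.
`lane % 4`[22,1]→2
lane 22→22/4=5, 22 mod 4=2
i=1  r:2·2+1+0→5  c:5
col: 2 vs 5

buggy=2 correct=5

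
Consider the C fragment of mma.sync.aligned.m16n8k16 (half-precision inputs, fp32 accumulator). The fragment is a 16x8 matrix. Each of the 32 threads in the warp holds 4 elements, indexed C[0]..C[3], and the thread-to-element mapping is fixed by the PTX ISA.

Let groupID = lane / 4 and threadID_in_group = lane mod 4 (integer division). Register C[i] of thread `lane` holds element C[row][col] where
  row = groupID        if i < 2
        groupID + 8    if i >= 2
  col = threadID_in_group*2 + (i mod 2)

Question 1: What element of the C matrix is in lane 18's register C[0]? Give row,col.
L=18=>grp=18>>2=4, tig=18&3=2
[0]=>row 4+0=4  col 2·2+0=4

4,4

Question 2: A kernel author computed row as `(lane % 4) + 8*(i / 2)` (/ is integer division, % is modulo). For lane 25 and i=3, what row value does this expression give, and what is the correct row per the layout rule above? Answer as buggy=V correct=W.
buggy=9 correct=14

`(lane % 4) + 8*(i / 2)`[25,3]->9
lane 25: gid=6 (25/4), tid=1 (25%4)
i=3: r=6+8=14, c=1*2+1=3
row: 9 vs 14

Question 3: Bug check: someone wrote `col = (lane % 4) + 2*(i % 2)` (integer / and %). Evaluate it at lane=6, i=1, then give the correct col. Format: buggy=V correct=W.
buggy=4 correct=5

`(lane % 4) + 2*(i % 2)`[6,1]⇒4
6: gr=1,th=2
[1] (1+0,2*2+1) = (1,5)
col: 4 vs 5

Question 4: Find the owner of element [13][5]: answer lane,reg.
r=13→G=5,rhi=1  c=5→T=2,p=1
L=5*4+2=22  i=1*2+1=3

22,3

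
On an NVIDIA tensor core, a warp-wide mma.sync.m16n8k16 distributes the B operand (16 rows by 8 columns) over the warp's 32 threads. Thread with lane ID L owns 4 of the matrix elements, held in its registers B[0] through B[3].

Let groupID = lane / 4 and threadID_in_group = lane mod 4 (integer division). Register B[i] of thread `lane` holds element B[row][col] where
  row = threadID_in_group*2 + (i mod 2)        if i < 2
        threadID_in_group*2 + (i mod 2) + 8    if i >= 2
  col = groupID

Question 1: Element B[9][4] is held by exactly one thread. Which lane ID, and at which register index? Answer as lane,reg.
c=4->g=4  r=9->rb=1,t=0,b0=1
L=4*4+0=16  i=1*2+1=3

16,3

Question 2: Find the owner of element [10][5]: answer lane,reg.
21,2

c=5→G=5  r=10→rhi=1,T=1,p=0
L=5*4+1=21  i=1*2+0=2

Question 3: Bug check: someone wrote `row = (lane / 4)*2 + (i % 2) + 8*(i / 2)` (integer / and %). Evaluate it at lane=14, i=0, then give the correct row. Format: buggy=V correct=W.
`(lane / 4)*2 + (i % 2) + 8*(i / 2)`[14,0]⇒6
lane 14⇒14/4=3, 14 mod 4=2
i=0  r:2·2+0+0⇒4  c:3
row: 6 vs 4

buggy=6 correct=4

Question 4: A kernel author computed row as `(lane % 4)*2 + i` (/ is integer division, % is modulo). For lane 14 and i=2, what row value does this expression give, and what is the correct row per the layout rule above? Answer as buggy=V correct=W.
`(lane % 4)*2 + i`[14,2]=>6
lane 14=>14/4=3, 14 mod 4=2
i=2  r:2·2+0+8=>12  c:3
row: 6 vs 12

buggy=6 correct=12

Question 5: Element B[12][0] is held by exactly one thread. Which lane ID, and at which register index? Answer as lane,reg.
2,2

c: 0->gid=0  r: 12->r8=1,tid=2,i&1=0
L=0*4+2=2  i=1*2+0=2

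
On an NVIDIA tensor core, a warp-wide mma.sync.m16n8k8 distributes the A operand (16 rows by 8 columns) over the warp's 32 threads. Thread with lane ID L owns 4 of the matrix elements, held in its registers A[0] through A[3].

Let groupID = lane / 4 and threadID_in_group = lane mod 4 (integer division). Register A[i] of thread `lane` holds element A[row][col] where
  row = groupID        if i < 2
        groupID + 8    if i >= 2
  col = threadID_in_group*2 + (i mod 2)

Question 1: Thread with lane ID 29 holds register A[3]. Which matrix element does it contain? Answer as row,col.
15,3

lane 29: gr=7 (29/4), th=1 (29%4)
i=3: r=7+8=15, c=1*2+1=3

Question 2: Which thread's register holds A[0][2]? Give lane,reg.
1,0

r=0→G=0,rhi=0  c=2→T=1,p=0
L=0*4+1=1  i=0*2+0=0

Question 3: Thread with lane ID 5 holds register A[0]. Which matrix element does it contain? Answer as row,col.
lane 5: grp=1 (5/4), tig=1 (5%4)
i=0: r=1+0=1, c=1*2+0=2

1,2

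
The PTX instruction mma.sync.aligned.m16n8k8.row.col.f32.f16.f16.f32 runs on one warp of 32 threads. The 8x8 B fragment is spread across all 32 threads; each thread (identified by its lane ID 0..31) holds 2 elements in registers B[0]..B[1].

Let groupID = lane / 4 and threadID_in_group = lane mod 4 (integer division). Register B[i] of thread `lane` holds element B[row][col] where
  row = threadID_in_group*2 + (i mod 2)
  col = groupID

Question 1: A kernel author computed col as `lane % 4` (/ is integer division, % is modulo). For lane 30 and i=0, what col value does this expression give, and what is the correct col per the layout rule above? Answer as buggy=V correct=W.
buggy=2 correct=7

`lane % 4`[30,0]->2
L=30->g=30>>2=7, t=30&3=2
[0]->row 2·2+0=4  col g=7
col: 2 vs 7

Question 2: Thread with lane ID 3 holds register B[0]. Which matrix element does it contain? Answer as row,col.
6,0

L=3=>grp=3>>2=0, tig=3&3=3
[0]=>row 3·2+0=6  col grp=0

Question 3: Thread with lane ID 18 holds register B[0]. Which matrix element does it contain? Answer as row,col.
18: G=4,T=2
[0] (2*2+0,4) = (4,4)

4,4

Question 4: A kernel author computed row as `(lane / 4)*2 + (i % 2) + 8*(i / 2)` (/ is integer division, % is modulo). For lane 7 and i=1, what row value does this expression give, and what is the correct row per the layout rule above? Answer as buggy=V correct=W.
buggy=3 correct=7

`(lane / 4)*2 + (i % 2) + 8*(i / 2)`[7,1]->3
7: g=1,t=3
[1] (3*2+1,1) = (7,1)
row: 3 vs 7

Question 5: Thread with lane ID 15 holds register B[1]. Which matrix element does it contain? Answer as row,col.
7,3

L=15→G=15>>2=3, T=15&3=3
[1]→row 3·2+1=7  col G=3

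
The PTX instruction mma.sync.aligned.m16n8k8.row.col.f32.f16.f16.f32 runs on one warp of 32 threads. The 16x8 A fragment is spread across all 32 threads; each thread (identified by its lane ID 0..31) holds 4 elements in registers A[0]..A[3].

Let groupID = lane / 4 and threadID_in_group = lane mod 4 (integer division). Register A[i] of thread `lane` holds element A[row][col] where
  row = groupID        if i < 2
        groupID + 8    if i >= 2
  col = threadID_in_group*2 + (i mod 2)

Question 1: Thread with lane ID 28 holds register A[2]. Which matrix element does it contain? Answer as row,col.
15,0

L=28⇒gr=28>>2=7, th=28&3=0
[2]⇒row 7+8=15  col 0·2+0=0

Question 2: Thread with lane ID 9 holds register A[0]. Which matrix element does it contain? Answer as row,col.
2,2

lane 9: G=2 (9/4), T=1 (9%4)
i=0: r=2+0=2, c=1*2+0=2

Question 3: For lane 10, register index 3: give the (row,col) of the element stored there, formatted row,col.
10,5

lane 10: gr=2 (10/4), th=2 (10%4)
i=3: r=2+8=10, c=2*2+1=5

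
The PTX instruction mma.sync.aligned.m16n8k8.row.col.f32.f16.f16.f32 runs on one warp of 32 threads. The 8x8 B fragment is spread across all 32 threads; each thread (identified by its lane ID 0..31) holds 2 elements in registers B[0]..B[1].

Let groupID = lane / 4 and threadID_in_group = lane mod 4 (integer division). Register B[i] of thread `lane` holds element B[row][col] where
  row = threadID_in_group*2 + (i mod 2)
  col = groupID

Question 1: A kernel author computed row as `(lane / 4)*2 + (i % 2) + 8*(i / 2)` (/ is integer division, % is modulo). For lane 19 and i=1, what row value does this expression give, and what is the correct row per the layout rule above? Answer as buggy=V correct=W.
buggy=9 correct=7

`(lane / 4)*2 + (i % 2) + 8*(i / 2)`[19,1]->9
19: gid=4,tid=3
[1] (3*2+1,4) = (7,4)
row: 9 vs 7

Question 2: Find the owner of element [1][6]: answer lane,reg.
c: 6->gid=6  r: 1->tid=0,i&1=1
L=6*4+0=24  i=1=1

24,1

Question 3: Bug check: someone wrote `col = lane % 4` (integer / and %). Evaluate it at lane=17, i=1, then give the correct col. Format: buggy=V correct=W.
buggy=1 correct=4

`lane % 4`[17,1]=>1
L=17=>grp=17>>2=4, tig=17&3=1
[1]=>row 1·2+1=3  col grp=4
col: 1 vs 4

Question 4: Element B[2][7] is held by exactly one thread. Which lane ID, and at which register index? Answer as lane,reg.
29,0

c=7→G=7  r=2→T=1,p=0
L=7*4+1=29  i=0=0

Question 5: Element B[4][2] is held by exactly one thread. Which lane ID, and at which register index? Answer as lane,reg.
10,0

c=2→G=2  r=4→T=2,p=0
L=2*4+2=10  i=0=0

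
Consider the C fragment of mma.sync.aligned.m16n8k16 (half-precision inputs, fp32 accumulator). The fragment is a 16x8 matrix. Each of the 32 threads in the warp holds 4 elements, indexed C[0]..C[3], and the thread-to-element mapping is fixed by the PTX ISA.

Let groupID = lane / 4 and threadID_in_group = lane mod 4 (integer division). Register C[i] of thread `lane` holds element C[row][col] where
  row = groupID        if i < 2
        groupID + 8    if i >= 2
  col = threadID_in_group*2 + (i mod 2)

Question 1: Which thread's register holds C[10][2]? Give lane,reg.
r: 10->gid=2,r8=1  c: 2->tid=1,i&1=0
L=2*4+1=9  i=1*2+0=2

9,2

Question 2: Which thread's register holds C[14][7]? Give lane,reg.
r=14→G=6,rhi=1  c=7→T=3,p=1
L=6*4+3=27  i=1*2+1=3

27,3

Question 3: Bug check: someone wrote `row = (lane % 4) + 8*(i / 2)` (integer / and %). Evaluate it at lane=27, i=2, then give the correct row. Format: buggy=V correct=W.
buggy=11 correct=14

`(lane % 4) + 8*(i / 2)`[27,2]⇒11
27: gr=6,th=3
[2] (6+8,3*2+0) = (14,6)
row: 11 vs 14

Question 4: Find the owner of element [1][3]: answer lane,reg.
5,1

r: 1->gid=1,r8=0  c: 3->tid=1,i&1=1
L=1*4+1=5  i=0*2+1=1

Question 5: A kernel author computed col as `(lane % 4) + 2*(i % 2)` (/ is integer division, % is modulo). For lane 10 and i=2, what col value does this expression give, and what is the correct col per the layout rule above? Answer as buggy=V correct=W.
`(lane % 4) + 2*(i % 2)`[10,2]⇒2
lane 10: gr=2 (10/4), th=2 (10%4)
i=2: r=2+8=10, c=2*2+0=4
col: 2 vs 4

buggy=2 correct=4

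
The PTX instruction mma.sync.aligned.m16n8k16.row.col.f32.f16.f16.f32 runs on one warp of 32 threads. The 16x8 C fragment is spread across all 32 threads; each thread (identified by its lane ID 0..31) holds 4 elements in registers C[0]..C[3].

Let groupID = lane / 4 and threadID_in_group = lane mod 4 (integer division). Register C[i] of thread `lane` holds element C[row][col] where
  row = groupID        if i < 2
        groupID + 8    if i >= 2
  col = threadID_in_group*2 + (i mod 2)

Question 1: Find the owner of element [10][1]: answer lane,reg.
r:10=>grp=2,rB=1  c:1=>tig=0,lo=1
L=2*4+0=8  i=1*2+1=3

8,3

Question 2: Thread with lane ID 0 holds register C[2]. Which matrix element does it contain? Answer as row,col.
L=0⇒gr=0>>2=0, th=0&3=0
[2]⇒row 0+8=8  col 0·2+0=0

8,0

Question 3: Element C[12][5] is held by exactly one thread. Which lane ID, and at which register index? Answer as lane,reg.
18,3

r=12->g=4,rb=1  c=5->t=2,b0=1
L=4*4+2=18  i=1*2+1=3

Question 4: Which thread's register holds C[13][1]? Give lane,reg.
r=13⇒gr=5,Rb=1  c=1⇒th=0,odd=1
L=5*4+0=20  i=1*2+1=3

20,3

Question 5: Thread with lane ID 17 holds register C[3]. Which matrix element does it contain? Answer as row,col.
L=17->gid=17>>2=4, tid=17&3=1
[3]->row 4+8=12  col 1·2+1=3

12,3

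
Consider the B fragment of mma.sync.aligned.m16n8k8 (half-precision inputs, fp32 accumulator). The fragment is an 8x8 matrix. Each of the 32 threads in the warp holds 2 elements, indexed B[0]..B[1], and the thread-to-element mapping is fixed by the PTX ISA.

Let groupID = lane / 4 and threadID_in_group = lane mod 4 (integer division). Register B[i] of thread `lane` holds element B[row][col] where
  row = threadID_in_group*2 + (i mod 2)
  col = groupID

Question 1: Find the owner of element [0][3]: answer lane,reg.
c:3=>grp=3  r:0=>tig=0,lo=0
L=3*4+0=12  i=0=0

12,0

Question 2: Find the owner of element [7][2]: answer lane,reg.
c:2=>grp=2  r:7=>tig=3,lo=1
L=2*4+3=11  i=1=1

11,1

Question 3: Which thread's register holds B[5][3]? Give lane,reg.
14,1

c=3⇒gr=3  r=5⇒th=2,odd=1
L=3*4+2=14  i=1=1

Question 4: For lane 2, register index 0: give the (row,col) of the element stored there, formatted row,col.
L=2->gid=2>>2=0, tid=2&3=2
[0]->row 2·2+0=4  col gid=0

4,0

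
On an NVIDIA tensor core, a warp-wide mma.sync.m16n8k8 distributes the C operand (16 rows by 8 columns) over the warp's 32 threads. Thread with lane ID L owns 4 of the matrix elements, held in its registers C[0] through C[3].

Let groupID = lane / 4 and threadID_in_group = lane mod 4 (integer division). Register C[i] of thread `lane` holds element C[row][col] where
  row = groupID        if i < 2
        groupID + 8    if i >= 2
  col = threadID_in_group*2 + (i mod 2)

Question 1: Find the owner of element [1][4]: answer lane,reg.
6,0

r=1->g=1,rb=0  c=4->t=2,b0=0
L=1*4+2=6  i=0*2+0=0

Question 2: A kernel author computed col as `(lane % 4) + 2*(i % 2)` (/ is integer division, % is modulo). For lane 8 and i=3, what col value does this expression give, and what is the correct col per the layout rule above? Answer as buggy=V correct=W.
`(lane % 4) + 2*(i % 2)`[8,3]->2
8: gid=2,tid=0
[3] (2+8,0*2+1) = (10,1)
col: 2 vs 1

buggy=2 correct=1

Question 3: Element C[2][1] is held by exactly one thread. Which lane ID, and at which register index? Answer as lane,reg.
8,1

r=2⇒gr=2,Rb=0  c=1⇒th=0,odd=1
L=2*4+0=8  i=0*2+1=1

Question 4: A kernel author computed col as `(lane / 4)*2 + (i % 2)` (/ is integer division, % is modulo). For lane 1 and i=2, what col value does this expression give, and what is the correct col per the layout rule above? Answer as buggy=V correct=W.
buggy=0 correct=2

`(lane / 4)*2 + (i % 2)`[1,2]->0
L=1->gid=1>>2=0, tid=1&3=1
[2]->row 0+8=8  col 1·2+0=2
col: 0 vs 2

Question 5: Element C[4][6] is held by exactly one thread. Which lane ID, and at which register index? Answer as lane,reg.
19,0

r:4=>grp=4,rB=0  c:6=>tig=3,lo=0
L=4*4+3=19  i=0*2+0=0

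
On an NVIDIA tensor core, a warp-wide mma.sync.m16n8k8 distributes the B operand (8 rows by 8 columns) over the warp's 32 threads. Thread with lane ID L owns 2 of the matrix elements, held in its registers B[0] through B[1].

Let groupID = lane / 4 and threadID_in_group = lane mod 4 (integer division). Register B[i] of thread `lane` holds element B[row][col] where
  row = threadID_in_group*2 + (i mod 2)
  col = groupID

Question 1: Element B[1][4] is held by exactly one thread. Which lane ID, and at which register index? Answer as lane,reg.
16,1

c=4->g=4  r=1->t=0,b0=1
L=4*4+0=16  i=1=1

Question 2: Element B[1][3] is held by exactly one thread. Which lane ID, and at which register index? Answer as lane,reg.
12,1

c: 3->gid=3  r: 1->tid=0,i&1=1
L=3*4+0=12  i=1=1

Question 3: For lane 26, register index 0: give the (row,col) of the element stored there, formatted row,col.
lane 26=>26/4=6, 26 mod 4=2
i=0  r:2·2+0=>4  c:6

4,6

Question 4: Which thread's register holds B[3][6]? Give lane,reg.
c=6->g=6  r=3->t=1,b0=1
L=6*4+1=25  i=1=1

25,1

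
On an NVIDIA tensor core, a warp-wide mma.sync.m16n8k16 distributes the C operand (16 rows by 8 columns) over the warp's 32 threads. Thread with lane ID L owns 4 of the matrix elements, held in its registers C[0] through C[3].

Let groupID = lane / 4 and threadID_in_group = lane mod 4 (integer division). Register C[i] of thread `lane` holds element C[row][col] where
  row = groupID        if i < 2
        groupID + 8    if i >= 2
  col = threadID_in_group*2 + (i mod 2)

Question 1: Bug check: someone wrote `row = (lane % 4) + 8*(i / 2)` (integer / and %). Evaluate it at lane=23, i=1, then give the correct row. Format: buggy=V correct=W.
`(lane % 4) + 8*(i / 2)`[23,1]->3
23: g=5,t=3
[1] (5+0,3*2+1) = (5,7)
row: 3 vs 5

buggy=3 correct=5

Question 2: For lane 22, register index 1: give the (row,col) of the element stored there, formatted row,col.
5,5

lane 22: G=5 (22/4), T=2 (22%4)
i=1: r=5+0=5, c=2*2+1=5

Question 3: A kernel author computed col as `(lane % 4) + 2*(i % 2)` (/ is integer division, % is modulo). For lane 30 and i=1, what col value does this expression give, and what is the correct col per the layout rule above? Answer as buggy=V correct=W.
`(lane % 4) + 2*(i % 2)`[30,1]→4
lane 30→30/4=7, 30 mod 4=2
i=1  r:7+0→7  c:2·2+1→5
col: 4 vs 5

buggy=4 correct=5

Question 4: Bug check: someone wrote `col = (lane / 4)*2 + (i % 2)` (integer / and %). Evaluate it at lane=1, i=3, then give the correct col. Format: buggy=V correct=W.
buggy=1 correct=3

`(lane / 4)*2 + (i % 2)`[1,3]->1
lane 1->1/4=0, 1 mod 4=1
i=3  r:0+8->8  c:2·1+1->3
col: 1 vs 3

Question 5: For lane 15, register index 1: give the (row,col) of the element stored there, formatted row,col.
3,7

L=15->gid=15>>2=3, tid=15&3=3
[1]->row 3+0=3  col 3·2+1=7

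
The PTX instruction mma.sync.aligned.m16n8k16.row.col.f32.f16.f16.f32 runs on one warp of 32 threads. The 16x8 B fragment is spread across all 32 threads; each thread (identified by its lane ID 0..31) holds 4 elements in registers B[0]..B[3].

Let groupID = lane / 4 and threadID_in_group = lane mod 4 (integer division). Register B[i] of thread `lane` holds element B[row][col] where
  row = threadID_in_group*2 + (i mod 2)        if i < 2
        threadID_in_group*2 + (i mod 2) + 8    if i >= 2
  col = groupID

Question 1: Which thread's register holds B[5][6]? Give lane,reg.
c=6->g=6  r=5->rb=0,t=2,b0=1
L=6*4+2=26  i=0*2+1=1

26,1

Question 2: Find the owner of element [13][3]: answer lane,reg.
c=3->g=3  r=13->rb=1,t=2,b0=1
L=3*4+2=14  i=1*2+1=3

14,3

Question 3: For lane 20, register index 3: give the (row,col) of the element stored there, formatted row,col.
9,5

lane 20=>20/4=5, 20 mod 4=0
i=3  r:2·0+1+8=>9  c:5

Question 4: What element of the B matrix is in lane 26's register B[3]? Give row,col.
13,6

lane 26: gid=6 (26/4), tid=2 (26%4)
i=3: r=2*2+1+8=13, c=gid=6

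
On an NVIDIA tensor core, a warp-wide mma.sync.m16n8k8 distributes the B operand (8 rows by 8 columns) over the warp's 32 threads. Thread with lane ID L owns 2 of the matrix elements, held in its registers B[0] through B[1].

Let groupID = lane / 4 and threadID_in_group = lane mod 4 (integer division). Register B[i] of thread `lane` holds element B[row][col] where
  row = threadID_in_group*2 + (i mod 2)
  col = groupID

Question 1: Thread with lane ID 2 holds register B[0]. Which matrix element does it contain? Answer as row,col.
4,0

lane 2: G=0 (2/4), T=2 (2%4)
i=0: r=2*2+0=4, c=G=0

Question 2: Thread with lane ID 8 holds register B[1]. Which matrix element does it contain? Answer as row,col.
lane 8: G=2 (8/4), T=0 (8%4)
i=1: r=0*2+1=1, c=G=2

1,2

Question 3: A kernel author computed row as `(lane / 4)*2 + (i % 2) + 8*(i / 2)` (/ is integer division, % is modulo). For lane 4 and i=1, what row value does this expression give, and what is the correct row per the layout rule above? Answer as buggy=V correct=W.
buggy=3 correct=1

`(lane / 4)*2 + (i % 2) + 8*(i / 2)`[4,1]->3
lane 4: gid=1 (4/4), tid=0 (4%4)
i=1: r=0*2+1=1, c=gid=1
row: 3 vs 1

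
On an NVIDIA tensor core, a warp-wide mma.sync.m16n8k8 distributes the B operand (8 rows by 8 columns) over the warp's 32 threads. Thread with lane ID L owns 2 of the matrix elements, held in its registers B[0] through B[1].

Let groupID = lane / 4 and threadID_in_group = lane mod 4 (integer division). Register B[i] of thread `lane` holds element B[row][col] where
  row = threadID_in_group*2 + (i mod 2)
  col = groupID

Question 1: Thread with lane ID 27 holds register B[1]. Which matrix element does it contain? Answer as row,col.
7,6

27: G=6,T=3
[1] (3*2+1,6) = (7,6)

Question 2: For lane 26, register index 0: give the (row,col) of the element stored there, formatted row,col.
lane 26->26/4=6, 26 mod 4=2
i=0  r:2·2+0->4  c:6

4,6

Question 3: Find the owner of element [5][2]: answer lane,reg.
c=2⇒gr=2  r=5⇒th=2,odd=1
L=2*4+2=10  i=1=1

10,1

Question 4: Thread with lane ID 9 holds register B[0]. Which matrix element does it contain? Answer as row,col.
2,2

lane 9: G=2 (9/4), T=1 (9%4)
i=0: r=1*2+0=2, c=G=2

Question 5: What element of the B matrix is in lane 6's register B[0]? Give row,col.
4,1

L=6=>grp=6>>2=1, tig=6&3=2
[0]=>row 2·2+0=4  col grp=1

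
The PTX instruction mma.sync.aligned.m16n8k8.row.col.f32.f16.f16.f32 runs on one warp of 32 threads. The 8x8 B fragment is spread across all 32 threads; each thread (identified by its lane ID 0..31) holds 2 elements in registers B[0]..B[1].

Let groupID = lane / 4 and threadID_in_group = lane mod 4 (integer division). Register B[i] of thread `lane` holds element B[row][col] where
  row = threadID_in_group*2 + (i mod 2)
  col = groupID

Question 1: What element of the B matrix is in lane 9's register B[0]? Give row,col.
2,2

9: gr=2,th=1
[0] (1*2+0,2) = (2,2)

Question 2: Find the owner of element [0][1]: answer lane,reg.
4,0

c=1->g=1  r=0->t=0,b0=0
L=1*4+0=4  i=0=0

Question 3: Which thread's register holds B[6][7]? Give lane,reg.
31,0

c=7→G=7  r=6→T=3,p=0
L=7*4+3=31  i=0=0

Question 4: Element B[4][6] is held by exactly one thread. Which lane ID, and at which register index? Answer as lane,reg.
26,0

c=6→G=6  r=4→T=2,p=0
L=6*4+2=26  i=0=0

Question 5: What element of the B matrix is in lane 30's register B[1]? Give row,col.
5,7

lane 30: grp=7 (30/4), tig=2 (30%4)
i=1: r=2*2+1=5, c=grp=7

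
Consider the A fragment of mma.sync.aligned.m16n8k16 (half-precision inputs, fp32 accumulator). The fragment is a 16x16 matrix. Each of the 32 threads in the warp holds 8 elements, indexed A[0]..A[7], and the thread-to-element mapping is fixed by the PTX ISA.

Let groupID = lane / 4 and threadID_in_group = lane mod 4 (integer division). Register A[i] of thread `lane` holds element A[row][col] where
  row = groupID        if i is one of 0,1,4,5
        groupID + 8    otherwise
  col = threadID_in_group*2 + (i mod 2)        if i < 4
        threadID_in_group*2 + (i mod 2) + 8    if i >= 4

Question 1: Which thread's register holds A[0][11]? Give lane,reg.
r=0⇒gr=0,Rb=0  c=11⇒Cb=1,th=1,odd=1
L=0*4+1=1  i=1*4+0*2+1=5

1,5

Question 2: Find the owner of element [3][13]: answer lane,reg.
r=3⇒gr=3,Rb=0  c=13⇒Cb=1,th=2,odd=1
L=3*4+2=14  i=1*4+0*2+1=5

14,5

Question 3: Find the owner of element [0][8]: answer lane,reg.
0,4

r=0->g=0,rb=0  c=8->cb=1,t=0,b0=0
L=0*4+0=0  i=1*4+0*2+0=4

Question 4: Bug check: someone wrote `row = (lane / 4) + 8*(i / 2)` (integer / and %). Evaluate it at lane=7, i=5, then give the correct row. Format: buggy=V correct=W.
`(lane / 4) + 8*(i / 2)`[7,5]⇒17
lane 7⇒7/4=1, 7 mod 4=3
i=5  r:1+0⇒1  c:2·3+1+8⇒15
row: 17 vs 1

buggy=17 correct=1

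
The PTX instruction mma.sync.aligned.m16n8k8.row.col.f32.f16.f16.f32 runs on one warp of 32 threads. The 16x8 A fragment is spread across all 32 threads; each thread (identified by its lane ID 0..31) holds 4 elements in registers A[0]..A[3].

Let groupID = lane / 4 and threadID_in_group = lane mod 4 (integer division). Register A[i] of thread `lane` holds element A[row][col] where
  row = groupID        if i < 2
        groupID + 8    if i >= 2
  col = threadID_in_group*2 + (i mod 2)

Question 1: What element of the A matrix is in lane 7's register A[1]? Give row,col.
1,7

L=7⇒gr=7>>2=1, th=7&3=3
[1]⇒row 1+0=1  col 3·2+1=7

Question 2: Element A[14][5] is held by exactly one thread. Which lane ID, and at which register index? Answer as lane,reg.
r:14=>grp=6,rB=1  c:5=>tig=2,lo=1
L=6*4+2=26  i=1*2+1=3

26,3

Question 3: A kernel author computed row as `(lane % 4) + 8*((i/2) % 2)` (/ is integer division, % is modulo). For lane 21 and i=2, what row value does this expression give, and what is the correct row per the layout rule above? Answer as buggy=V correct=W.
`(lane % 4) + 8*((i/2) % 2)`[21,2]->9
lane 21->21/4=5, 21 mod 4=1
i=2  r:5+8->13  c:2·1+0->2
row: 9 vs 13

buggy=9 correct=13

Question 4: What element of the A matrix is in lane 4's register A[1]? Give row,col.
1,1

4: g=1,t=0
[1] (1+0,0*2+1) = (1,1)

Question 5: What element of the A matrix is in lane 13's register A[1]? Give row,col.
3,3

L=13→G=13>>2=3, T=13&3=1
[1]→row 3+0=3  col 1·2+1=3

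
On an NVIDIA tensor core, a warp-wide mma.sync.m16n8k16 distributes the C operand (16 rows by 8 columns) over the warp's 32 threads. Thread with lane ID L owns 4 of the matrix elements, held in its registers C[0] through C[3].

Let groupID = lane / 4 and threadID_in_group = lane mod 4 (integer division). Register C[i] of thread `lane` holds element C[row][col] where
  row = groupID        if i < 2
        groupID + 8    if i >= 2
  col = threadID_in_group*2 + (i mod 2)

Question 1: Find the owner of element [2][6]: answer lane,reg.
11,0

r=2⇒gr=2,Rb=0  c=6⇒th=3,odd=0
L=2*4+3=11  i=0*2+0=0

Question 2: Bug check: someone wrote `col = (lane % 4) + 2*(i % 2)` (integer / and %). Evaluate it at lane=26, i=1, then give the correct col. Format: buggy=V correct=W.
`(lane % 4) + 2*(i % 2)`[26,1]=>4
L=26=>grp=26>>2=6, tig=26&3=2
[1]=>row 6+0=6  col 2·2+1=5
col: 4 vs 5

buggy=4 correct=5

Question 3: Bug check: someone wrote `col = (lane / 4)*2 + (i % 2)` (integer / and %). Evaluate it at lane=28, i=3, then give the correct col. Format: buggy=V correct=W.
`(lane / 4)*2 + (i % 2)`[28,3]->15
28: g=7,t=0
[3] (7+8,0*2+1) = (15,1)
col: 15 vs 1

buggy=15 correct=1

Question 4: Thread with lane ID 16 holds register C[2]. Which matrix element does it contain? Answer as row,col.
lane 16: g=4 (16/4), t=0 (16%4)
i=2: r=4+8=12, c=0*2+0=0

12,0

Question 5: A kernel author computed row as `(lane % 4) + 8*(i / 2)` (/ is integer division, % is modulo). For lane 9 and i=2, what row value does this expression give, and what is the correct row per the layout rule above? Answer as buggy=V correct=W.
`(lane % 4) + 8*(i / 2)`[9,2]=>9
lane 9: grp=2 (9/4), tig=1 (9%4)
i=2: r=2+8=10, c=1*2+0=2
row: 9 vs 10

buggy=9 correct=10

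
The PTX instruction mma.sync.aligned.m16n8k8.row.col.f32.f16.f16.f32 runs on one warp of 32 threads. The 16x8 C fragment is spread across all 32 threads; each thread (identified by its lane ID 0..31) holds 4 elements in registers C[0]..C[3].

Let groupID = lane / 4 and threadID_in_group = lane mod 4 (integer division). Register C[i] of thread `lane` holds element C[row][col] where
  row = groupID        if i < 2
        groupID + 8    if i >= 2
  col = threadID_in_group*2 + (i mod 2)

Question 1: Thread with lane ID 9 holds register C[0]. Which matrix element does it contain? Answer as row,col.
2,2

lane 9→9/4=2, 9 mod 4=1
i=0  r:2+0→2  c:2·1+0→2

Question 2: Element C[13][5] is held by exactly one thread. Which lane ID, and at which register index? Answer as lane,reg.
r:13=>grp=5,rB=1  c:5=>tig=2,lo=1
L=5*4+2=22  i=1*2+1=3

22,3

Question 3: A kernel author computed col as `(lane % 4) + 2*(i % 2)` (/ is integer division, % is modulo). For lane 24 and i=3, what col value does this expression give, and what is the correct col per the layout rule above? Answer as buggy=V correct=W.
`(lane % 4) + 2*(i % 2)`[24,3]⇒2
L=24⇒gr=24>>2=6, th=24&3=0
[3]⇒row 6+8=14  col 0·2+1=1
col: 2 vs 1

buggy=2 correct=1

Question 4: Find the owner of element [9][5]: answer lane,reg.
r=9→G=1,rhi=1  c=5→T=2,p=1
L=1*4+2=6  i=1*2+1=3

6,3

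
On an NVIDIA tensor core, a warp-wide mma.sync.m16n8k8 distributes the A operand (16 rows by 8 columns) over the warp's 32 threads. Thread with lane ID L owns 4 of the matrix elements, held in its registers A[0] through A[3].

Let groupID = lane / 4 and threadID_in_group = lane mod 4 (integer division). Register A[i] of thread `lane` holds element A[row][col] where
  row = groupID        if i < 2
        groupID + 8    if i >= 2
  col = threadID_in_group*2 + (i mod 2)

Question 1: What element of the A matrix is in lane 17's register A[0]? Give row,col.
4,2

L=17=>grp=17>>2=4, tig=17&3=1
[0]=>row 4+0=4  col 1·2+0=2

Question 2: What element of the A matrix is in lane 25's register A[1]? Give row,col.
6,3

L=25->g=25>>2=6, t=25&3=1
[1]->row 6+0=6  col 1·2+1=3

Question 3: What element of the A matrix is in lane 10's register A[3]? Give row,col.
L=10→G=10>>2=2, T=10&3=2
[3]→row 2+8=10  col 2·2+1=5

10,5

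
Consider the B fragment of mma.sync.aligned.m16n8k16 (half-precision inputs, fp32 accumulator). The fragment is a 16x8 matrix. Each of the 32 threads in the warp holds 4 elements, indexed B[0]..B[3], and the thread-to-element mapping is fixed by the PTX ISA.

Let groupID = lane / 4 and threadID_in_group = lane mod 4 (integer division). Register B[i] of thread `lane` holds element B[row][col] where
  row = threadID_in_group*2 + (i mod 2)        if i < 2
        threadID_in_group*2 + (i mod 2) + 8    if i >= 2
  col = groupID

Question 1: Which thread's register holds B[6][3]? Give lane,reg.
15,0

c=3->g=3  r=6->rb=0,t=3,b0=0
L=3*4+3=15  i=0*2+0=0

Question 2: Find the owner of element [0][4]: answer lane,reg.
16,0

c=4→G=4  r=0→rhi=0,T=0,p=0
L=4*4+0=16  i=0*2+0=0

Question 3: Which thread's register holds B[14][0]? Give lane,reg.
c: 0->gid=0  r: 14->r8=1,tid=3,i&1=0
L=0*4+3=3  i=1*2+0=2

3,2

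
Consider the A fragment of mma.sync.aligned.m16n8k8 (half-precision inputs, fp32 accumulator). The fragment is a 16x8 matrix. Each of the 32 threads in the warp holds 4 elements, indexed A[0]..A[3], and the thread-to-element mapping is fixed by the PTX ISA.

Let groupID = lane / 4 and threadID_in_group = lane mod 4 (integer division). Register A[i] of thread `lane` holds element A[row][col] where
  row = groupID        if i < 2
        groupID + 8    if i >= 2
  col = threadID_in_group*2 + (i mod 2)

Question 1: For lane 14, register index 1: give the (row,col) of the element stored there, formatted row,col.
lane 14=>14/4=3, 14 mod 4=2
i=1  r:3+0=>3  c:2·2+1=>5

3,5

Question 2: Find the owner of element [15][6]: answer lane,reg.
31,2

r=15->g=7,rb=1  c=6->t=3,b0=0
L=7*4+3=31  i=1*2+0=2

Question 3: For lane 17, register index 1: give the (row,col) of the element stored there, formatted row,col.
4,3

lane 17: G=4 (17/4), T=1 (17%4)
i=1: r=4+0=4, c=1*2+1=3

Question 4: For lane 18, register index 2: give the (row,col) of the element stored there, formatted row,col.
18: grp=4,tig=2
[2] (4+8,2*2+0) = (12,4)

12,4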